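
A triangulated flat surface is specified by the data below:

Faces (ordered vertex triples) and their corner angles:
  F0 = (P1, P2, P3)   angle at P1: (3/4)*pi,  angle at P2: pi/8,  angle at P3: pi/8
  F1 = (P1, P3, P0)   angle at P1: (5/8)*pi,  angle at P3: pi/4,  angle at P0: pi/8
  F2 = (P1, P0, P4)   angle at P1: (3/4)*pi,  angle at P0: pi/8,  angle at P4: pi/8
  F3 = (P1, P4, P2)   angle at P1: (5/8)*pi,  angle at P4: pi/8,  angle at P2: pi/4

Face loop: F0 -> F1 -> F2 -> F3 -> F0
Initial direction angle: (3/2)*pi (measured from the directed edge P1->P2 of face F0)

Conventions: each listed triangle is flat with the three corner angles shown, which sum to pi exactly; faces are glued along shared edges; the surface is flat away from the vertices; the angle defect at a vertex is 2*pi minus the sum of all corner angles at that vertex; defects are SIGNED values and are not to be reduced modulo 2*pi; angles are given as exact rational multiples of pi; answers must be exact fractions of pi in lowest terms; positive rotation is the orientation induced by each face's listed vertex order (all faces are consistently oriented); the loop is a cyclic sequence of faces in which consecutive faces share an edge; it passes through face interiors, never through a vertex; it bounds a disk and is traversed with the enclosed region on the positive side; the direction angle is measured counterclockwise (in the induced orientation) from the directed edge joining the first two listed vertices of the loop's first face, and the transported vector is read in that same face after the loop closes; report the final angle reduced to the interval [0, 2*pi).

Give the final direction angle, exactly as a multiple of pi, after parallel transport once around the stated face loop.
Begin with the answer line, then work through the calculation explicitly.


Answer: final direction angle = (3/4)*pi

enclosed vertex P1: corner angles sum to (11/4)*pi, defect = 2*pi - (11/4)*pi = (-3/4)*pi
final direction = starting direction + enclosed defect total, reduced mod 2*pi (induced orientation)
final angle = (3/2)*pi - (3/4)*pi = (3/4)*pi (mod 2*pi)


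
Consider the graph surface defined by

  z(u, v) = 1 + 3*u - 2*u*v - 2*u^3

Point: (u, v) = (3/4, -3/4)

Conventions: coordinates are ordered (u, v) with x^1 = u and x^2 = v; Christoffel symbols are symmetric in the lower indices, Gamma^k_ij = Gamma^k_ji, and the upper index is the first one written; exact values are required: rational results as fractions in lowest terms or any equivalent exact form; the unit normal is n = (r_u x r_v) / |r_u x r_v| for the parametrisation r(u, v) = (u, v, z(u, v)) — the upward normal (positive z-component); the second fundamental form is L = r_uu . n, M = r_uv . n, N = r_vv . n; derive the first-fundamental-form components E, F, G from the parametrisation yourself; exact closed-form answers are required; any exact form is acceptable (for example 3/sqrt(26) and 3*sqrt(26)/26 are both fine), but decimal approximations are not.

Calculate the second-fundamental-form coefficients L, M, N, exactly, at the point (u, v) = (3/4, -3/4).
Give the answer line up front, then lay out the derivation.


Answer: L = -72/17, M = -16/17, N = 0

z_u = 9/8, z_v = -3/2, z_uu = -9, z_uv = -2, z_vv = 0
E = 145/64, F = -27/16, G = 13/4; answer radicand W^2 = 289/64
unnormalised second-form numerators: l = -9, m = -2, n = 0; L = l/sqrt(289/64), and similarly M = m/sqrt(W^2), N = n/sqrt(W^2)


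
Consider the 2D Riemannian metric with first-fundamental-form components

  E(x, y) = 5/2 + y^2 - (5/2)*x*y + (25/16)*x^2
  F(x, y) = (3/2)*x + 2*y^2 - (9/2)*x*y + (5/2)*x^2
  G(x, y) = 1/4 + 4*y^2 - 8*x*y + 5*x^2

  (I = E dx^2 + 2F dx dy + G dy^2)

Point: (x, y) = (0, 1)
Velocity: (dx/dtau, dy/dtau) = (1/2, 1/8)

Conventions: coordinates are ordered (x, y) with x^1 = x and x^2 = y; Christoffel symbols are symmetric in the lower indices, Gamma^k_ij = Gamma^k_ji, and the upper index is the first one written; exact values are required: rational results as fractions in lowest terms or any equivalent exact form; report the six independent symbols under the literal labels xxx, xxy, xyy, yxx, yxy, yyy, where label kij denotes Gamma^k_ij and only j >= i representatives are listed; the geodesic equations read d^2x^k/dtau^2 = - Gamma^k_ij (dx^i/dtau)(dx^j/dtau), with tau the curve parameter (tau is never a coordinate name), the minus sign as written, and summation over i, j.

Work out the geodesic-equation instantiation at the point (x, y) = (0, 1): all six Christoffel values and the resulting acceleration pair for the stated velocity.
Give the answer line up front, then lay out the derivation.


Answer: Gamma_xxx = 43/174, Gamma_xxy = 98/87, Gamma_xyy = 208/87, Gamma_yxx = -92/87, Gamma_yxy = -128/87, Gamma_yyy = -16/87; accelerations (d^2x/dtau^2, d^2y/dtau^2) = (-167/696, 157/348)

E = 7/2, F = 2, G = 17/4 at the point
E_x = -5/2, E_y = 2, F_x = -3, F_y = 4, G_x = -8, G_y = 8
EG - F^2 = 87/8;  g^inv = (8/87) * [[17/4, -2], [-2, 7/2]]
first-kind symbols [ij,l] = (1/2)(d_i g_jl + d_j g_il - d_l g_ij): [xx,x] = E_x/2 = -5/4, [xx,y] = F_x - E_y/2 = -4, [xy,x] = E_y/2 = 1, [xy,y] = G_x/2 = -4, [yy,x] = F_y - G_x/2 = 8, [yy,y] = G_y/2 = 4
Gamma^x_ij = (G*[ij,x] - F*[ij,y])/(EG - F^2), Gamma^y_ij = (E*[ij,y] - F*[ij,x])/(EG - F^2)
Gamma_xxx = 43/174, Gamma_xxy = 98/87, Gamma_xyy = 208/87, Gamma_yxx = -92/87, Gamma_yxy = -128/87, Gamma_yyy = -16/87
d^2x/dtau^2 = -(Gamma_xxx*(1/2)^2 + 2*Gamma_xxy*(1/2)*(1/8) + Gamma_xyy*(1/8)^2) = -167/696
d^2y/dtau^2 = -(Gamma_yxx*(1/2)^2 + 2*Gamma_yxy*(1/2)*(1/8) + Gamma_yyy*(1/8)^2) = 157/348


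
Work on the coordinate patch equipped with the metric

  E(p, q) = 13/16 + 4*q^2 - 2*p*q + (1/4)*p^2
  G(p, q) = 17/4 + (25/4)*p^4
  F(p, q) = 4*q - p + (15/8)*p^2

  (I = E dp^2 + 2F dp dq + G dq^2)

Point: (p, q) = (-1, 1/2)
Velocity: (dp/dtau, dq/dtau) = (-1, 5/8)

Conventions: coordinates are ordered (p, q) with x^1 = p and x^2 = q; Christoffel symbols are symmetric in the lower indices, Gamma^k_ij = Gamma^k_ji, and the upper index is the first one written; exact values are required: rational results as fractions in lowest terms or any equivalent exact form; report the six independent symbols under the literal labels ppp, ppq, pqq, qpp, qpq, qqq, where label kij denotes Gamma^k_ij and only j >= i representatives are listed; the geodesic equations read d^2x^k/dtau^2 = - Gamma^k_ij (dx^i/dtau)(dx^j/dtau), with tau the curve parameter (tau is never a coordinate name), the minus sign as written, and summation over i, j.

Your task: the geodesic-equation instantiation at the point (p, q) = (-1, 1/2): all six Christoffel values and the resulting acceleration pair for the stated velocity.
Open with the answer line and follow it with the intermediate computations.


Answer: Gamma_ppp = 638/179, Gamma_ppq = 1972/179, Gamma_pqq = 3696/179, Gamma_qpp = -1285/537, Gamma_qpq = -3386/537, Gamma_qqq = -1716/179; accelerations (d^2p/dtau^2, d^2q/dtau^2) = (1533/716, -4995/2864)

E = 49/16, F = 39/8, G = 21/2 at the point
E_p = -3/2, E_q = 6, F_p = -19/4, F_q = 4, G_p = -25, G_q = 0
EG - F^2 = 537/64;  g^inv = (64/537) * [[21/2, -39/8], [-39/8, 49/16]]
first-kind symbols [ij,l] = (1/2)(d_i g_jl + d_j g_il - d_l g_ij): [pp,p] = E_p/2 = -3/4, [pp,q] = F_p - E_q/2 = -31/4, [pq,p] = E_q/2 = 3, [pq,q] = G_p/2 = -25/2, [qq,p] = F_q - G_p/2 = 33/2, [qq,q] = G_q/2 = 0
Gamma^p_ij = (G*[ij,p] - F*[ij,q])/(EG - F^2), Gamma^q_ij = (E*[ij,q] - F*[ij,p])/(EG - F^2)
Gamma_ppp = 638/179, Gamma_ppq = 1972/179, Gamma_pqq = 3696/179, Gamma_qpp = -1285/537, Gamma_qpq = -3386/537, Gamma_qqq = -1716/179
d^2p/dtau^2 = -(Gamma_ppp*(-1)^2 + 2*Gamma_ppq*(-1)*(5/8) + Gamma_pqq*(5/8)^2) = 1533/716
d^2q/dtau^2 = -(Gamma_qpp*(-1)^2 + 2*Gamma_qpq*(-1)*(5/8) + Gamma_qqq*(5/8)^2) = -4995/2864


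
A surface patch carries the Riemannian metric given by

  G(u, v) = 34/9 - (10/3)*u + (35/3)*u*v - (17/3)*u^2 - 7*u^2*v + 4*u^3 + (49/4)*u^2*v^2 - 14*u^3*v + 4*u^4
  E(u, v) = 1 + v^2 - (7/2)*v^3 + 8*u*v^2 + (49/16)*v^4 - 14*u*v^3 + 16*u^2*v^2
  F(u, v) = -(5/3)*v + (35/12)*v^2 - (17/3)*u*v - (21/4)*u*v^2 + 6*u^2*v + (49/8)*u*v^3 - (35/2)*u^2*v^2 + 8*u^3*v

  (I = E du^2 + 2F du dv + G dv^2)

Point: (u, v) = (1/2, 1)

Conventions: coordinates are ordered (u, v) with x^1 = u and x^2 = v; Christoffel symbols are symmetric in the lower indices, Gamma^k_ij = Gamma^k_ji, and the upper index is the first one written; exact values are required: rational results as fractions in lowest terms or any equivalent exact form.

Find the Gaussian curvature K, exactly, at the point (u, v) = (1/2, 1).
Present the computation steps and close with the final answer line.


E = 41/16, F = -145/48, G = 985/144, EG - F^2 = 605/72 at the point
E_u = 10, E_v = -5/4, F_u = -247/24, F_v = -47/48, G_u = 29/12, G_v = 203/24
E_vv = -33/4, F_uv = -499/24, G_uu = -113/6
By Brioschi, K is (det M1 - det M2) divided by (EG - F^2) squared.
M1 = [[-E_vv/2 + F_uv - G_uu/2, E_u/2, F_u - E_v/2], [F_v - G_u/2, E, F], [G_v/2, F, G]] = [[-29/4, 5, -29/3], [-35/16, 41/16, -145/48], [203/48, -145/48, 985/144]]; det M1 = -2621/288
M2 = [[0, E_v/2, G_u/2], [E_v/2, E, F], [G_u/2, F, G]] = [[0, -5/8, 29/24], [-5/8, 41/16, -145/48], [29/24, -145/48, 985/144]]; det M2 = -533/288
det M1 - det M2 = -29/4; K = -29/4 / (605/72)^2 = -37584/366025

Answer: K = -37584/366025


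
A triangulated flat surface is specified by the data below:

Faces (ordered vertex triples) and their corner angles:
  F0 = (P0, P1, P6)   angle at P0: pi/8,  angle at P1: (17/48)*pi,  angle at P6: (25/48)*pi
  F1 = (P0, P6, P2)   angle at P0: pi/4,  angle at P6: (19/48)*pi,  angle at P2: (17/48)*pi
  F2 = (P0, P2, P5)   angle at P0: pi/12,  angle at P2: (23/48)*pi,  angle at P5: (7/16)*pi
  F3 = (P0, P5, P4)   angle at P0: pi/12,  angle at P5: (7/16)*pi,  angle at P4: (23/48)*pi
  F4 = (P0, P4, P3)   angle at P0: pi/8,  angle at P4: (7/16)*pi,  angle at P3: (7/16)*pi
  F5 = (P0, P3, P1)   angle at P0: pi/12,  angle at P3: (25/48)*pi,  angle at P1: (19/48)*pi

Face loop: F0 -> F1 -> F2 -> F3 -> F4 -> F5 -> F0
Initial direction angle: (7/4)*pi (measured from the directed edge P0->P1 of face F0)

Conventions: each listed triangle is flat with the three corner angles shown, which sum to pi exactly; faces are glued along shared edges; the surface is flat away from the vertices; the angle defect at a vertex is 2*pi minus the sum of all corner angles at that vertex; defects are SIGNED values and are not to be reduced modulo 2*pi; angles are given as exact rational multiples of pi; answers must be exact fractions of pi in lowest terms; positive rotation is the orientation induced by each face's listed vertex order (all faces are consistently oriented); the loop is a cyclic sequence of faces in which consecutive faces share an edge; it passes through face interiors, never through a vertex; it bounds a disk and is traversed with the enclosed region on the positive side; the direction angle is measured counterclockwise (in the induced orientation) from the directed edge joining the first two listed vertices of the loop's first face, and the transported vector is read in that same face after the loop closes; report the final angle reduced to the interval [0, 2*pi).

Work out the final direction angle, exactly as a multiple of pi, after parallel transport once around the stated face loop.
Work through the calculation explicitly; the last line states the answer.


enclosed vertex P0: corner angles sum to (3/4)*pi, defect = 2*pi - (3/4)*pi = (5/4)*pi
adding the enclosed defects to the starting angle (mod 2*pi, induced orientation) gives the holonomy
final angle = (7/4)*pi + (5/4)*pi = pi (mod 2*pi)

Answer: final direction angle = pi


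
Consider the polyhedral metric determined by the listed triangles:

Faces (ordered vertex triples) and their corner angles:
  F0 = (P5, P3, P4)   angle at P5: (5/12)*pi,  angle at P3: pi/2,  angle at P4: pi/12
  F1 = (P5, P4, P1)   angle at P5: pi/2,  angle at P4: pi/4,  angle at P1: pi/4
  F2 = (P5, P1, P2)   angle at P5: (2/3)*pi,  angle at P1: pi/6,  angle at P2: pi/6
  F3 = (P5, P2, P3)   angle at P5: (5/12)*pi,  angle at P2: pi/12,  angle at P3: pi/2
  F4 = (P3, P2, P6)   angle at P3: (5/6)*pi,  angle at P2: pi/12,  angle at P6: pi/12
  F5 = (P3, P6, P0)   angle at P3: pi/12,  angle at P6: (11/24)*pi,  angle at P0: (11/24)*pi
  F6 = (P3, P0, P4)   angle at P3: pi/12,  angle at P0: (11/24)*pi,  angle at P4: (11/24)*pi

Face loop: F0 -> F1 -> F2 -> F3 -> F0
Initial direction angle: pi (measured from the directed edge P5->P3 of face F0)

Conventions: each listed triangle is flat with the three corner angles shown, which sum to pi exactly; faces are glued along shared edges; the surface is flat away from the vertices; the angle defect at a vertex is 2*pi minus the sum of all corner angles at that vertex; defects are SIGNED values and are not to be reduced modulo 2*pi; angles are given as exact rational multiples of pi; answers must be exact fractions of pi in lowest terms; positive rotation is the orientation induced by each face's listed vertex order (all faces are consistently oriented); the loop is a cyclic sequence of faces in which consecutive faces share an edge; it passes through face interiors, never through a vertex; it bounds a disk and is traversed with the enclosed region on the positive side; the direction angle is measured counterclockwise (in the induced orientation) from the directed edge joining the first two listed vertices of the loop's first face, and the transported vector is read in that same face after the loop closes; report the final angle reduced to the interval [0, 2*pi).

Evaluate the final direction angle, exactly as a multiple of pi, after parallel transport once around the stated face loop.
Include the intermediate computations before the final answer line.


enclosed vertex P5: corner angles sum to 2*pi, defect = 2*pi - 2*pi = 0
the rotation equals the total enclosed defect, so the final angle is initial + defects (mod 2*pi)
final angle = pi + 0 = pi (mod 2*pi)

Answer: final direction angle = pi


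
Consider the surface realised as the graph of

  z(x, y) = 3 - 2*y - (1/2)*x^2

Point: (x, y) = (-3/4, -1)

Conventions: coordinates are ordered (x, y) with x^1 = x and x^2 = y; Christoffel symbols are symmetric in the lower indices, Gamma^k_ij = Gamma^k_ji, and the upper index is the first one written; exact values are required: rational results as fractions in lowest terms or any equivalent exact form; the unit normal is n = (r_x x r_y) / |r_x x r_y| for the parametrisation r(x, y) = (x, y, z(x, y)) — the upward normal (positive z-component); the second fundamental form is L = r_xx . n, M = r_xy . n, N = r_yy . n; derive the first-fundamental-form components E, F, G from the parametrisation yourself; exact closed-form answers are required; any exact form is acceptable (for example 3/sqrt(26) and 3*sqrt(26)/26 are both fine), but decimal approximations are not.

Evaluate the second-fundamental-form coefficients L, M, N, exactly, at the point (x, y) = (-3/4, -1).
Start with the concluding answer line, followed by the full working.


Answer: L = -4*sqrt(89)/89, M = 0, N = 0

z_x = 3/4, z_y = -2, z_xx = -1, z_xy = 0, z_yy = 0
E = 25/16, F = -3/2, G = 5; answer radicand W^2 = 89/16
unnormalised second-form numerators: l = -1, m = 0, n = 0; L = l/sqrt(89/16), and similarly M = m/sqrt(W^2), N = n/sqrt(W^2)


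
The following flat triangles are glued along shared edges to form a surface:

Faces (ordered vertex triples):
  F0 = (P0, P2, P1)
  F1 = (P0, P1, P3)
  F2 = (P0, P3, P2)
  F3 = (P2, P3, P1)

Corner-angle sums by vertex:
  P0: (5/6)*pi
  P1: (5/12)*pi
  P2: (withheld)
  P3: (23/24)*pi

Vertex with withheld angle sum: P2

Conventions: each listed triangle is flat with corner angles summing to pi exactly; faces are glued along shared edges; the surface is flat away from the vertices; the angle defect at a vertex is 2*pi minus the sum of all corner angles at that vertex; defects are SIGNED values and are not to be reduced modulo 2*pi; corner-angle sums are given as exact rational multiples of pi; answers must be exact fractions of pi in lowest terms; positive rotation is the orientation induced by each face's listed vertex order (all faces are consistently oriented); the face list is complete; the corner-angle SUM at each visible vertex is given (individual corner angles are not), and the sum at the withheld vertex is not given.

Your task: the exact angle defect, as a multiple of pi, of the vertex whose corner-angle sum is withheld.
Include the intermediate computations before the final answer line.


V = 4, E = 6, F = 4; chi = V - E + F = 2
Gauss-Bonnet: total defect = 2*pi*chi = 4*pi; visible defects sum to (91/24)*pi

Answer: defect(P2) = (5/24)*pi


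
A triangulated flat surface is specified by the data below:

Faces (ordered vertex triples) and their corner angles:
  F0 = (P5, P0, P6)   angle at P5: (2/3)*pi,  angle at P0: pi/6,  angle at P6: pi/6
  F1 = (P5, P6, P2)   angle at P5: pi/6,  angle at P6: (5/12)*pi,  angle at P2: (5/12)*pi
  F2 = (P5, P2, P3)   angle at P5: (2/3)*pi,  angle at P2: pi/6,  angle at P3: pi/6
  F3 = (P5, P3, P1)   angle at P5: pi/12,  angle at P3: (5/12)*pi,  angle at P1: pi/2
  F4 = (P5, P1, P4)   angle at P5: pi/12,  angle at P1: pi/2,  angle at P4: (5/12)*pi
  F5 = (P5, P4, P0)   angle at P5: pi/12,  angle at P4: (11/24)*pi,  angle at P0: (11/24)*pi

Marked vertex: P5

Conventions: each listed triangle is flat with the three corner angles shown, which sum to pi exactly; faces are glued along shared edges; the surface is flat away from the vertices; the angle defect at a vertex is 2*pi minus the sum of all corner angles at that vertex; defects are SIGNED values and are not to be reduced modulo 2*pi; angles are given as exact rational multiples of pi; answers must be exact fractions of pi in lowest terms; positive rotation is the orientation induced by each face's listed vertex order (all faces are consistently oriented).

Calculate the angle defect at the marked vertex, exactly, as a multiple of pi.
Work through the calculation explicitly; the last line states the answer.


Sum of corner angles at P5: (7/4)*pi
defect = 2*pi - (7/4)*pi

Answer: defect(P5) = pi/4


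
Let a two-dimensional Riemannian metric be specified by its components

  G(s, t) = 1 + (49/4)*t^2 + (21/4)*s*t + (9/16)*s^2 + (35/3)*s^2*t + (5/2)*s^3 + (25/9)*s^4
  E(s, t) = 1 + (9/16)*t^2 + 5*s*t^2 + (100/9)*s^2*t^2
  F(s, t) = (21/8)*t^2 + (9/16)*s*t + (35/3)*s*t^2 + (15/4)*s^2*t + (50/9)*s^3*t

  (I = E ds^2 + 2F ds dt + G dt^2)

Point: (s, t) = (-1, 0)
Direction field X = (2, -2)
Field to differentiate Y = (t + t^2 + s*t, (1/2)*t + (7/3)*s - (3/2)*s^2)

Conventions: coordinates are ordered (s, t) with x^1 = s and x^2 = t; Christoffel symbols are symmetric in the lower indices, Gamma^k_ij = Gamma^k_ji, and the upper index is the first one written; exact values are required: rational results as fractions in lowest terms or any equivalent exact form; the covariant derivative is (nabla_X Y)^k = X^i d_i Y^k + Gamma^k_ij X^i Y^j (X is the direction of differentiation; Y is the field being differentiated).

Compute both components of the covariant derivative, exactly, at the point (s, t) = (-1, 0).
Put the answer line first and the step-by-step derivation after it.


Answer: (nabla_X Y)^s = 0, (nabla_X Y)^t = 8718/265

E = 1, F = 0, G = 265/144 at the point
E_s = 0, E_t = 0, F_s = 0, F_t = -341/144, G_s = -341/72, G_t = 77/12
EG - F^2 = 265/144;  g^inv = (144/265) * [[265/144, 0], [0, 1]]
first-kind symbols [ij,l] = (1/2)(d_i g_jl + d_j g_il - d_l g_ij): [ss,s] = E_s/2 = 0, [ss,t] = F_s - E_t/2 = 0, [st,s] = E_t/2 = 0, [st,t] = G_s/2 = -341/144, [tt,s] = F_t - G_s/2 = 0, [tt,t] = G_t/2 = 77/24
Gamma^s_ij = (G*[ij,s] - F*[ij,t])/(EG - F^2), Gamma^t_ij = (E*[ij,t] - F*[ij,s])/(EG - F^2)
Gamma_sss = 0, Gamma_sst = 0, Gamma_stt = 0, Gamma_tss = 0, Gamma_tst = -341/265, Gamma_ttt = 462/265
X = (2, -2), Y = (0, -23/6) at the point


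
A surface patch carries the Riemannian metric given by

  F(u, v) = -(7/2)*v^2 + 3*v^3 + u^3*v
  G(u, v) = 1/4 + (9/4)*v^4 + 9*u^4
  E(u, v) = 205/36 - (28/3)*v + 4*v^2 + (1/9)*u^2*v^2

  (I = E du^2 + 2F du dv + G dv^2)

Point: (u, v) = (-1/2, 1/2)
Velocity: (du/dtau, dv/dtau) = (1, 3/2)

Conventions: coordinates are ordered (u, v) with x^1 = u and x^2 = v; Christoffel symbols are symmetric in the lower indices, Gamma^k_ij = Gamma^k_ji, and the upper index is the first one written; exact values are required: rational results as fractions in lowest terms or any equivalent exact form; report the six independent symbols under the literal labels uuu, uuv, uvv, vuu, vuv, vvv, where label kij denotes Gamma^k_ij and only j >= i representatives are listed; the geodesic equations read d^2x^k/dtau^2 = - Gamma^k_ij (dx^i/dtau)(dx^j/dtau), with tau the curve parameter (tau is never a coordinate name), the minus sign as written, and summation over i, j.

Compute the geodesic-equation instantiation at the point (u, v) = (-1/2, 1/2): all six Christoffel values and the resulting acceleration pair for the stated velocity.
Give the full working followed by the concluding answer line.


E = 293/144, F = -9/16, G = 61/64 at the point
E_u = -1/36, E_v = -191/36, F_u = 3/8, F_v = -11/8, G_u = -9/2, G_v = 9/8
EG - F^2 = 14957/9216;  g^inv = (9216/14957) * [[61/64, 9/16], [9/16, 293/144]]
first-kind symbols [ij,l] = (1/2)(d_i g_jl + d_j g_il - d_l g_ij): [uu,u] = E_u/2 = -1/72, [uu,v] = F_u - E_v/2 = 109/36, [uv,u] = E_v/2 = -191/72, [uv,v] = G_u/2 = -9/4, [vv,u] = F_v - G_u/2 = 7/8, [vv,v] = G_v/2 = 9/16
Gamma^u_ij = (G*[ij,u] - F*[ij,v])/(EG - F^2), Gamma^v_ij = (E*[ij,v] - F*[ij,u])/(EG - F^2)
Gamma_uuu = 15574/14957, Gamma_uuv = -34966/14957, Gamma_uvv = 10602/14957, Gamma_vuu = 510344/134613, Gamma_vuv = -55944/14957, Gamma_vvv = 15084/14957
d^2u/dtau^2 = -(Gamma_uuu*(1)^2 + 2*Gamma_uuv*(1)*(3/2) + Gamma_uvv*(3/2)^2) = 130939/29914
d^2v/dtau^2 = -(Gamma_vuu*(1)^2 + 2*Gamma_vuv*(1)*(3/2) + Gamma_vvv*(3/2)^2) = 694693/134613

Answer: Gamma_uuu = 15574/14957, Gamma_uuv = -34966/14957, Gamma_uvv = 10602/14957, Gamma_vuu = 510344/134613, Gamma_vuv = -55944/14957, Gamma_vvv = 15084/14957; accelerations (d^2u/dtau^2, d^2v/dtau^2) = (130939/29914, 694693/134613)


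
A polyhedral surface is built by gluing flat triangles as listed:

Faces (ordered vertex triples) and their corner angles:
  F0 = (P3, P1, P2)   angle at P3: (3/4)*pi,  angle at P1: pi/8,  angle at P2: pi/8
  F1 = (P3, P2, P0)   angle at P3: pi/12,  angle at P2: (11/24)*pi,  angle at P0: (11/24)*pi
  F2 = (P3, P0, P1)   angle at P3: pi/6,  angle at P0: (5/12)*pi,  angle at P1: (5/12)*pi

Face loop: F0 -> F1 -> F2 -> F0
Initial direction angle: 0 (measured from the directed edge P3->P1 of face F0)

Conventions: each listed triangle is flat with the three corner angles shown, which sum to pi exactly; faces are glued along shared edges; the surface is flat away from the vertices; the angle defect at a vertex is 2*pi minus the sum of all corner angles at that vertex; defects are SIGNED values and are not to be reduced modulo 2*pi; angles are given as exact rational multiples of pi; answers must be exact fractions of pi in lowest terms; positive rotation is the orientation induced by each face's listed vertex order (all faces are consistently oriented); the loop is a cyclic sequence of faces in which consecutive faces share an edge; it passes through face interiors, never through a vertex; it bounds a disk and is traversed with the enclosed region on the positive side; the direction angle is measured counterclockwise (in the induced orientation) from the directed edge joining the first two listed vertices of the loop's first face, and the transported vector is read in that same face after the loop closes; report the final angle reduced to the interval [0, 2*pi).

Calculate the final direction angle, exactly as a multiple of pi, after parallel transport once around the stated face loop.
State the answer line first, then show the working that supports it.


Answer: final direction angle = pi

enclosed vertex P3: corner angles sum to pi, defect = 2*pi - pi = pi
holonomy = initial angle + sum of enclosed defects (mod 2*pi), positive in the induced orientation
final angle = 0 + pi = pi (mod 2*pi)


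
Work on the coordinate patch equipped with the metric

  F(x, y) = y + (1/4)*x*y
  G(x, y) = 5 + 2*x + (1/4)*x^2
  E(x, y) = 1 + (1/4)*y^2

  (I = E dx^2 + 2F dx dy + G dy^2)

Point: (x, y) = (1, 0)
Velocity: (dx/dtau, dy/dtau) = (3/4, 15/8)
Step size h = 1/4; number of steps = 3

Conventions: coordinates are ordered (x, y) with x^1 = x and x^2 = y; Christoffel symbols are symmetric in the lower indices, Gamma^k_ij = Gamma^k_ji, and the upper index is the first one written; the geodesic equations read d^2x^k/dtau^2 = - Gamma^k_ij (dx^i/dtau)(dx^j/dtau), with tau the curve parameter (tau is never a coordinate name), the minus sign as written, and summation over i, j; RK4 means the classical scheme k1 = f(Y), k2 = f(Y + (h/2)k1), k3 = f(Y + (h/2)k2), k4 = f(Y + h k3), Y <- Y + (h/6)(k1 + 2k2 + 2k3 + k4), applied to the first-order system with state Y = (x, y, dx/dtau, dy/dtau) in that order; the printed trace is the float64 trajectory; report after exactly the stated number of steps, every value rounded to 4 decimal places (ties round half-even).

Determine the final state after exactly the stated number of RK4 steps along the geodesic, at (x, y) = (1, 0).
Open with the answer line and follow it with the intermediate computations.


Answer: x = 1.5526, y = 1.2834, dx/dtau = 0.7140, dy/dtau = 1.5657

f(Y) = (dx/dtau, dy/dtau, -Gamma^x_ij Y'^i Y'^j, -Gamma^y_ij Y'^i Y'^j) with the Gammas evaluated at the stage position; h = 0.250000; intermediate values shown to 6 dp
step 0: x = 1.0000, y = 0.0000, dx/dtau = 0.7500, dy/dtau = 1.8750
step 1:
  k1: at (x, y) = (1.000000, 0.000000), (dx/dtau, dy/dtau) = (0.750000, 1.875000); Gamma_xxx = 0.000000, Gamma_xxy = 0.000000, Gamma_xyy = 0.000000, Gamma_yxx = 0.000000, Gamma_yxy = 0.172414, Gamma_yyy = 0.000000; k1 = (0.750000, 1.875000, 0.000000, -0.484914)
  k2: at (x, y) = (1.093750, 0.234375), (dx/dtau, dy/dtau) = (0.750000, 1.814386); Gamma_xxx = 0.000000, Gamma_xxy = 0.007812, Gamma_xyy = 0.000000, Gamma_yxx = 0.000000, Gamma_yxy = 0.169785, Gamma_yyy = 0.000000; k2 = (0.750000, 1.814386, -0.021261, -0.462083)
  k3: at (x, y) = (1.093750, 0.226798), (dx/dtau, dy/dtau) = (0.747342, 1.817240); Gamma_xxx = 0.000000, Gamma_xxy = 0.007561, Gamma_xyy = 0.000000, Gamma_yxx = 0.000000, Gamma_yxy = 0.169805, Gamma_yyy = 0.000000; k3 = (0.747342, 1.817240, -0.020536, -0.461223)
  k4: at (x, y) = (1.186836, 0.454310), (dx/dtau, dy/dtau) = (0.744866, 1.759694); Gamma_xxx = 0.000000, Gamma_xxy = 0.014603, Gamma_xyy = 0.000000, Gamma_yxx = 0.000000, Gamma_yxy = 0.166727, Gamma_yyy = 0.000000; k4 = (0.744866, 1.759694, -0.038283, -0.437072)
  Y <- Y + (h/6)(k1 + 2k2 + 2k3 + k4): x = 1.1871, y = 0.4541, dx/dtau = 0.7449, dy/dtau = 1.7596
step 2:
  k1: at (x, y) = (1.187065, 0.454081), (dx/dtau, dy/dtau) = (0.744922, 1.759642); Gamma_xxx = 0.000000, Gamma_xxy = 0.014595, Gamma_xyy = 0.000000, Gamma_yxx = 0.000000, Gamma_yxy = 0.166723, Gamma_yyy = 0.000000; k1 = (0.744922, 1.759642, -0.038262, -0.437080)
  k2: at (x, y) = (1.280180, 0.674036), (dx/dtau, dy/dtau) = (0.740139, 1.705007); Gamma_xxx = 0.000000, Gamma_xxy = 0.020846, Gamma_xyy = 0.000000, Gamma_yxx = 0.000000, Gamma_yxy = 0.163298, Gamma_yyy = 0.000000; k2 = (0.740139, 1.705007, -0.052612, -0.412145)
  k3: at (x, y) = (1.279582, 0.667207), (dx/dtau, dy/dtau) = (0.738345, 1.708124); Gamma_xxx = 0.000000, Gamma_xxy = 0.020644, Gamma_xyy = 0.000000, Gamma_yxx = 0.000000, Gamma_yxy = 0.163358, Gamma_yyy = 0.000000; k3 = (0.738345, 1.708124, -0.052073, -0.412049)
  k4: at (x, y) = (1.371651, 0.881112), (dx/dtau, dy/dtau) = (0.731904, 1.656630); Gamma_xxx = 0.000000, Gamma_xxy = 0.026199, Gamma_xyy = 0.000000, Gamma_yxx = 0.000000, Gamma_yxy = 0.159723, Gamma_yyy = 0.000000; k4 = (0.731904, 1.656630, -0.063533, -0.387327)
  Y <- Y + (h/6)(k1 + 2k2 + 2k3 + k4): x = 1.3718, y = 0.8809, dx/dtau = 0.7320, dy/dtau = 1.6566
step 3:
  k1: at (x, y) = (1.371806, 0.880853), (dx/dtau, dy/dtau) = (0.731957, 1.656609); Gamma_xxx = 0.000000, Gamma_xxy = 0.026191, Gamma_xyy = 0.000000, Gamma_yxx = 0.000000, Gamma_yxy = 0.159722, Gamma_yyy = 0.000000; k1 = (0.731957, 1.656609, -0.063516, -0.387347)
  k2: at (x, y) = (1.463301, 1.087929), (dx/dtau, dy/dtau) = (0.724017, 1.608190); Gamma_xxx = 0.000000, Gamma_xxy = 0.031056, Gamma_xyy = 0.000000, Gamma_yxx = 0.000000, Gamma_yxy = 0.155955, Gamma_yyy = 0.000000; k2 = (0.724017, 1.608190, -0.072320, -0.363175)
  k3: at (x, y) = (1.462308, 1.081877), (dx/dtau, dy/dtau) = (0.722917, 1.611212); Gamma_xxx = 0.000000, Gamma_xxy = 0.030904, Gamma_xyy = 0.000000, Gamma_yxx = 0.000000, Gamma_yxy = 0.156034, Gamma_yyy = 0.000000; k3 = (0.722917, 1.611212, -0.071993, -0.363487)
  k4: at (x, y) = (1.552535, 1.283656), (dx/dtau, dy/dtau) = (0.713958, 1.565737); Gamma_xxx = 0.000000, Gamma_xxy = 0.035189, Gamma_xyy = 0.000000, Gamma_yxx = 0.000000, Gamma_yxy = 0.152214, Gamma_yyy = 0.000000; k4 = (0.713958, 1.565737, -0.078675, -0.340312)
  Y <- Y + (h/6)(k1 + 2k2 + 2k3 + k4): x = 1.5526, y = 1.2834, dx/dtau = 0.7140, dy/dtau = 1.5657


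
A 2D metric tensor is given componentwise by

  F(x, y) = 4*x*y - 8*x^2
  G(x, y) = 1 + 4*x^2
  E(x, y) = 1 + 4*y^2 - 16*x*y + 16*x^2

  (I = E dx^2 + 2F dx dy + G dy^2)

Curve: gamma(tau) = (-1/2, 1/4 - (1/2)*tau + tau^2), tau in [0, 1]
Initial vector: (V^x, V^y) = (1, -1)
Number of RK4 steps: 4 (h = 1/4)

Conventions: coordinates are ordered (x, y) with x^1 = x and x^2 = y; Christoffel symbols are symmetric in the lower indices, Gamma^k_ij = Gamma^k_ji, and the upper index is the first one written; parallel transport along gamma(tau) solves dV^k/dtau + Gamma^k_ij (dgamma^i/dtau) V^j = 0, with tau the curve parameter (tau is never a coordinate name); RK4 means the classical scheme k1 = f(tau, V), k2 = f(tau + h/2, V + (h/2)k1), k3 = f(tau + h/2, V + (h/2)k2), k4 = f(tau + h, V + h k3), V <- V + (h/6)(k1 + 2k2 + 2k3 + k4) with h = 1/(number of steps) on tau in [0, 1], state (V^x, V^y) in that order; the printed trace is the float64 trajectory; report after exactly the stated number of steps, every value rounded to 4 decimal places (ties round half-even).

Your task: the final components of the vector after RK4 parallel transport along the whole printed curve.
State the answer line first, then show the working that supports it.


Answer: V^x = 0.7609, V^y = -0.9184

gamma'(tau) = (0, -1/2 + 2*tau); f(tau, V)^k = -Gamma^k_ij(gamma(tau)) gamma'^i(tau) V^j; h = 1/4; intermediate values shown to 6 dp
curve data and Christoffel symbols at the stage parameters:
  tau = 0.000000: gamma = (-0.500000, 0.250000), gamma' = (0.000000, -0.500000); Gamma_xxx = -1.212121, Gamma_xxy = 0.606061, Gamma_xyy = 0.000000, Gamma_yxx = 0.484848, Gamma_yxy = -0.242424, Gamma_yyy = 0.000000
  tau = 0.125000: gamma = (-0.500000, 0.203125), gamma' = (0.000000, -0.250000); Gamma_xxx = -1.235552, Gamma_xxy = 0.617776, Gamma_xyy = 0.000000, Gamma_yxx = 0.513476, Gamma_yxy = -0.256738, Gamma_yyy = 0.000000
  tau = 0.250000: gamma = (-0.500000, 0.187500), gamma' = (0.000000, 0.000000); Gamma_xxx = -1.243354, Gamma_xxy = 0.621677, Gamma_xyy = 0.000000, Gamma_yxx = 0.523517, Gamma_yxy = -0.261759, Gamma_yyy = 0.000000
  tau = 0.375000: gamma = (-0.500000, 0.203125), gamma' = (0.000000, 0.250000); Gamma_xxx = -1.235552, Gamma_xxy = 0.617776, Gamma_xyy = 0.000000, Gamma_yxx = 0.513476, Gamma_yxy = -0.256738, Gamma_yyy = 0.000000
  tau = 0.500000: gamma = (-0.500000, 0.250000), gamma' = (0.000000, 0.500000); Gamma_xxx = -1.212121, Gamma_xxy = 0.606061, Gamma_xyy = 0.000000, Gamma_yxx = 0.484848, Gamma_yxy = -0.242424, Gamma_yyy = 0.000000
  tau = 0.625000: gamma = (-0.500000, 0.328125), gamma' = (0.000000, 0.750000); Gamma_xxx = -1.173299, Gamma_xxy = 0.586649, Gamma_xyy = 0.000000, Gamma_yxx = 0.441712, Gamma_yxy = -0.220856, Gamma_yyy = 0.000000
  tau = 0.750000: gamma = (-0.500000, 0.437500), gamma' = (0.000000, 1.000000); Gamma_xxx = -1.120244, Gamma_xxy = 0.560122, Gamma_xyy = 0.000000, Gamma_yxx = 0.389650, Gamma_yxy = -0.194825, Gamma_yyy = 0.000000
  tau = 0.875000: gamma = (-0.500000, 0.578125), gamma' = (0.000000, 1.250000); Gamma_xxx = -1.055433, Gamma_xxy = 0.527717, Gamma_xyy = 0.000000, Gamma_yxx = 0.334395, Gamma_yxy = -0.167197, Gamma_yyy = 0.000000
  tau = 1.000000: gamma = (-0.500000, 0.750000), gamma' = (0.000000, 1.500000); Gamma_xxx = -0.982456, Gamma_xxy = 0.491228, Gamma_xyy = 0.000000, Gamma_yxx = 0.280702, Gamma_yxy = -0.140351, Gamma_yyy = 0.000000
step 0: V^x = 1.0000, V^y = -1.0000
step 1: k1 = (0.303030, -0.121212), k2 = (0.160294, -0.066616), k3 = (0.157539, -0.065471), k4 = (0.000000, 0.000000); V <- V + (h/6)(k1 + 2k2 + 2k3 + k4): V^x = 1.0391, V^y = -1.0161
step 2: k1 = (0.000000, 0.000000), k2 = (-0.160485, 0.066695), k3 = (-0.157386, 0.065407), k4 = (-0.302959, 0.121184); V <- V + (h/6)(k1 + 2k2 + 2k3 + k4): V^x = 1.0000, V^y = -1.0000
step 3: k1 = (-0.303030, 0.121212), k2 = (-0.423321, 0.159368), k3 = (-0.416705, 0.156877), k4 = (-0.501770, 0.174529); V <- V + (h/6)(k1 + 2k2 + 2k3 + k4): V^x = 0.8965, V^y = -0.9613
step 4: k1 = (-0.502129, 0.174654), k2 = (-0.549945, 0.174240), k3 = (-0.546003, 0.172991), k4 = (-0.559973, 0.159992); V <- V + (h/6)(k1 + 2k2 + 2k3 + k4): V^x = 0.7609, V^y = -0.9184


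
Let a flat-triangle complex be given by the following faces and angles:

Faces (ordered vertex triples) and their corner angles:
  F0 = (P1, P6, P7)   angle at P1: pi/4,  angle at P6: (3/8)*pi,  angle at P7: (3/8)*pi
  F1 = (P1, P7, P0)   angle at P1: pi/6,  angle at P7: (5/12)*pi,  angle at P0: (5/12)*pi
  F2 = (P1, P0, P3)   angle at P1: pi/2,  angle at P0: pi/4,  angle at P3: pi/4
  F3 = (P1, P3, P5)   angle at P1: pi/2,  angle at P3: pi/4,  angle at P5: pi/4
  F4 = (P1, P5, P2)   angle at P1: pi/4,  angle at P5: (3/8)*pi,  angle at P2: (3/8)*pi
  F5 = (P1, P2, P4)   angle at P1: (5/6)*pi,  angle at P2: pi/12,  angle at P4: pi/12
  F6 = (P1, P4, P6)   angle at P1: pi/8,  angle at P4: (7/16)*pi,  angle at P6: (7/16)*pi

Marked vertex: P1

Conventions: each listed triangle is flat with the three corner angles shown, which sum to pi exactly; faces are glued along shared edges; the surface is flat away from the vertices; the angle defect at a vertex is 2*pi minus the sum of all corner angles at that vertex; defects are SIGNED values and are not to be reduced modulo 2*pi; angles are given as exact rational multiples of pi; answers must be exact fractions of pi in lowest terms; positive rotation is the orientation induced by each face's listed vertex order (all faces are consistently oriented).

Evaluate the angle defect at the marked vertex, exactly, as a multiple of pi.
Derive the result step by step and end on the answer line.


Sum of corner angles at P1: (21/8)*pi
defect = 2*pi - (21/8)*pi

Answer: defect(P1) = (-5/8)*pi


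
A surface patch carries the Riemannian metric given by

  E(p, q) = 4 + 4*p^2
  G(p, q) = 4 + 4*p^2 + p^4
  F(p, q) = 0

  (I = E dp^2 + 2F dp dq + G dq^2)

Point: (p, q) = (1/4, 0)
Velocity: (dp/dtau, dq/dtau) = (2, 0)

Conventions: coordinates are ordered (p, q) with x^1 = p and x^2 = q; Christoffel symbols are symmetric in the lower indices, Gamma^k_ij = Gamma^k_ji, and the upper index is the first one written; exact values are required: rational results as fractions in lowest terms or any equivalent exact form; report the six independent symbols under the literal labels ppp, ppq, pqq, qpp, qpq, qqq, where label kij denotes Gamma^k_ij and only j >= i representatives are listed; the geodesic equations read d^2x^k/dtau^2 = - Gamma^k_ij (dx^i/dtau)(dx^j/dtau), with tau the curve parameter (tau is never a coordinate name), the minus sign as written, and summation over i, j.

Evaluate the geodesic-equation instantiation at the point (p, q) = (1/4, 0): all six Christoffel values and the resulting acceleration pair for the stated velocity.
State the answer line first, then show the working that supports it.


Answer: Gamma_ppp = 4/17, Gamma_ppq = 0, Gamma_pqq = -33/136, Gamma_qpp = 0, Gamma_qpq = 8/33, Gamma_qqq = 0; accelerations (d^2p/dtau^2, d^2q/dtau^2) = (-16/17, 0)

E = 17/4, F = 0, G = 1089/256 at the point
E_p = 2, E_q = 0, F_p = 0, F_q = 0, G_p = 33/16, G_q = 0
EG - F^2 = 18513/1024;  g^inv = (1024/18513) * [[1089/256, 0], [0, 17/4]]
first-kind symbols [ij,l] = (1/2)(d_i g_jl + d_j g_il - d_l g_ij): [pp,p] = E_p/2 = 1, [pp,q] = F_p - E_q/2 = 0, [pq,p] = E_q/2 = 0, [pq,q] = G_p/2 = 33/32, [qq,p] = F_q - G_p/2 = -33/32, [qq,q] = G_q/2 = 0
Gamma^p_ij = (G*[ij,p] - F*[ij,q])/(EG - F^2), Gamma^q_ij = (E*[ij,q] - F*[ij,p])/(EG - F^2)
Gamma_ppp = 4/17, Gamma_ppq = 0, Gamma_pqq = -33/136, Gamma_qpp = 0, Gamma_qpq = 8/33, Gamma_qqq = 0
d^2p/dtau^2 = -(Gamma_ppp*(2)^2 + 2*Gamma_ppq*(2)*(0) + Gamma_pqq*(0)^2) = -16/17
d^2q/dtau^2 = -(Gamma_qpp*(2)^2 + 2*Gamma_qpq*(2)*(0) + Gamma_qqq*(0)^2) = 0


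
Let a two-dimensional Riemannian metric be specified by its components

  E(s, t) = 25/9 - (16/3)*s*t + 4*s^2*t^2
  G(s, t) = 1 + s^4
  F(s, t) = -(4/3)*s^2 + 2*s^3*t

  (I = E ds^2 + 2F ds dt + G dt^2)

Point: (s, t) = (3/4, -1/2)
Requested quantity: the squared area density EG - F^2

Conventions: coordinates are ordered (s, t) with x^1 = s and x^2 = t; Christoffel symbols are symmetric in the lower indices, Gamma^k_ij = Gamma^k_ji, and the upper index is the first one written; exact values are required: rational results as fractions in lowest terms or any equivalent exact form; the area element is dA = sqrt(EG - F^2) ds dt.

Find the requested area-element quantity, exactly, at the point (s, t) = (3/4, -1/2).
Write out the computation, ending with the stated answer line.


E = 769/144, F = -75/64, G = 337/256; EG - F^2 = 13033/2304

Answer: EG - F^2 = 13033/2304


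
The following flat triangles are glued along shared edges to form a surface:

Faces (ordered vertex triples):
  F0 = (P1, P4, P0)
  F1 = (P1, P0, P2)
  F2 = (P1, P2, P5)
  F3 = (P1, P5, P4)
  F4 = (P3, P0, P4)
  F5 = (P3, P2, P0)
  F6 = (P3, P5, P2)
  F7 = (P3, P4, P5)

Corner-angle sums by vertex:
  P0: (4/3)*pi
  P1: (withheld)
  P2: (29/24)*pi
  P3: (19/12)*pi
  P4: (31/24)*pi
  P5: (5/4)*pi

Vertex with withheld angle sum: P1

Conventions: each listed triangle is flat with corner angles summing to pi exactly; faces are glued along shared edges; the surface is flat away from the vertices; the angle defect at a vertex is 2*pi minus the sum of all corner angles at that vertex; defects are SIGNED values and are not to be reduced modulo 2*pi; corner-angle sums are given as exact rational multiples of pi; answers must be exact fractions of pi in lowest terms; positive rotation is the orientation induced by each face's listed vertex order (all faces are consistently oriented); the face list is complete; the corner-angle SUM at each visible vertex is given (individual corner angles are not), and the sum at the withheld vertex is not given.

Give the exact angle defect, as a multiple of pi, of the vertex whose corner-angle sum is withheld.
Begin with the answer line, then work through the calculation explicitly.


Answer: defect(P1) = (2/3)*pi

V = 6, E = 12, F = 8; chi = V - E + F = 2
Gauss-Bonnet: total defect = 2*pi*chi = 4*pi; visible defects sum to (10/3)*pi


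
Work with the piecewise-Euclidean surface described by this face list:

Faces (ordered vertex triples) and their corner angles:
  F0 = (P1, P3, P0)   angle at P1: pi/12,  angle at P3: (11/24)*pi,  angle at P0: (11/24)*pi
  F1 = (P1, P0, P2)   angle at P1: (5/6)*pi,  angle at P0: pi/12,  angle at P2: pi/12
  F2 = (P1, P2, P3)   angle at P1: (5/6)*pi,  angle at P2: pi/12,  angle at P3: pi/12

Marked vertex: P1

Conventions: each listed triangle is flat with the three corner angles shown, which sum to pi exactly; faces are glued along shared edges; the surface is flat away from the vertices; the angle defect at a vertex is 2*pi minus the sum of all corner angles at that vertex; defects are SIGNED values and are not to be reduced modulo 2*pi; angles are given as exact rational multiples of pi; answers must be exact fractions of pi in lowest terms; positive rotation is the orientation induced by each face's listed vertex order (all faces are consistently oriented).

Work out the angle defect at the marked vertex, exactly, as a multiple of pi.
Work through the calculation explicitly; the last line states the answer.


Sum of corner angles at P1: (7/4)*pi
defect = 2*pi - (7/4)*pi

Answer: defect(P1) = pi/4
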